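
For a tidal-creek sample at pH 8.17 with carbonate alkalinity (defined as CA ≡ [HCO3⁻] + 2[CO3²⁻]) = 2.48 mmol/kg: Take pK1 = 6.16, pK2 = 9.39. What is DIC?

CA = [HCO3⁻] + 2[CO3²⁻] = (α₁ + 2α₂)·DIC
At pH 8.17: [H⁺]/K1 = 10^-2.01 = 0.0097724, K2/[H⁺] = 10^-1.22 = 0.060256
α₁ = 1/(1 + 0.0097724 + 0.060256) = 1/1.0700 = 0.9346; α₂ = α₁·K2/[H⁺] = 0.05631
α₁ + 2α₂ = 1.0472
DIC = CA / (α₁ + 2α₂) = 2.48 / 1.0472 = 2.37 mmol/kg

DIC = 2.37 mmol/kg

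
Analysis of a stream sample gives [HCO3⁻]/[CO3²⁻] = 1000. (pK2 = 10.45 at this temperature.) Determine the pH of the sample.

pH = 7.45

From K2 = [H⁺][CO3²⁻]/[HCO3⁻]:  pH = pK2 − log₁₀([HCO3⁻]/[CO3²⁻])
log₁₀(1000) = +3.000
pH = 10.45 − (+3.000) = 7.45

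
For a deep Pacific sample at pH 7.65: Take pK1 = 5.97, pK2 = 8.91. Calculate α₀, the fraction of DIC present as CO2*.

α₀ = 0.0194

α₀ = 1 / (1 + K1/[H⁺] + K1K2/[H⁺]²) = 1 / (1 + 10^+1.68 + 10^+0.42)
   = 1 / (1 + 47.863 + 2.6303) = 1/51.493 = 0.01942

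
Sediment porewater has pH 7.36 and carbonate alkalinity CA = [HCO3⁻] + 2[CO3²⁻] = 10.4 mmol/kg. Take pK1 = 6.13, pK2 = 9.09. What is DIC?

CA = [HCO3⁻] + 2[CO3²⁻] = (α₁ + 2α₂)·DIC
At pH 7.36: [H⁺]/K1 = 10^-1.23 = 0.058884, K2/[H⁺] = 10^-1.73 = 0.018621
α₁ = 1/(1 + 0.058884 + 0.018621) = 1/1.0775 = 0.9281; α₂ = α₁·K2/[H⁺] = 0.01728
α₁ + 2α₂ = 0.9626
DIC = CA / (α₁ + 2α₂) = 10.4 / 0.9626 = 10.8 mmol/kg

DIC = 10.8 mmol/kg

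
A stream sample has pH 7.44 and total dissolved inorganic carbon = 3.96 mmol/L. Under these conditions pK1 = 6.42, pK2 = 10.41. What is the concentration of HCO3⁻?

α₁ = 1 / (1 + [H⁺]/K1 + K2/[H⁺]) = 1 / (1 + 10^-1.02 + 10^-2.97)
   = 1 / (1 + 0.095499 + 0.0010715) = 1/1.0966 = 0.9119
[HCO3⁻] = α₁ × DIC = 0.9119 × 3.96 = 3.61 mmol/L

[HCO3⁻] = 3.61 mmol/L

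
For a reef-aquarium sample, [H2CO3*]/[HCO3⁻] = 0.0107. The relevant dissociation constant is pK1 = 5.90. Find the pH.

From K1 = [H⁺][HCO3⁻]/[H2CO3*]:  pH = pK1 − log₁₀([H2CO3*]/[HCO3⁻])
log₁₀(0.0107) = -1.971
pH = 5.90 − (-1.971) = 7.87

pH = 7.87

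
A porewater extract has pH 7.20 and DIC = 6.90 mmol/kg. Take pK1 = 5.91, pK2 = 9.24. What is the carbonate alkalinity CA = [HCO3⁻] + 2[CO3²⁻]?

CA = 6.63 mmol/kg

CA = [HCO3⁻] + 2[CO3²⁻] = (α₁ + 2α₂)·DIC
At pH 7.20: [H⁺]/K1 = 10^-1.29 = 0.051286, K2/[H⁺] = 10^-2.04 = 0.0091201
α₁ = 1/(1 + 0.051286 + 0.0091201) = 1/1.0604 = 0.9430; α₂ = α₁·K2/[H⁺] = 0.008601
α₁ + 2α₂ = 0.9602
CA = 0.9602 × 6.90 = 6.63 mmol/kg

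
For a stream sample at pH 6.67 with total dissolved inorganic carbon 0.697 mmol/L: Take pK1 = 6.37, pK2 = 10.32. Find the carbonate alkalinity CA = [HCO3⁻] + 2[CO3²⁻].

CA = 0.464 mmol/L

CA = [HCO3⁻] + 2[CO3²⁻] = (α₁ + 2α₂)·DIC
At pH 6.67: [H⁺]/K1 = 10^-0.30 = 0.50119, K2/[H⁺] = 10^-3.65 = 0.00022387
α₁ = 1/(1 + 0.50119 + 0.00022387) = 1/1.5014 = 0.6660; α₂ = α₁·K2/[H⁺] = 0.0001491
α₁ + 2α₂ = 0.6663
CA = 0.6663 × 0.697 = 0.464 mmol/L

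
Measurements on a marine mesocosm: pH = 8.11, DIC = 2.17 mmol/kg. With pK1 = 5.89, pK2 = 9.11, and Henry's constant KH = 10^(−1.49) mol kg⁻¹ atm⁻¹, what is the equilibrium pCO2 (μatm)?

α₀ = 1 / (1 + K1/[H⁺] + K1K2/[H⁺]²) = 1 / (1 + 10^+2.22 + 10^+1.22)
   = 1 / (1 + 165.96 + 16.596) = 1/183.55 = 0.005448
[CO2*] = α₀ × DIC = 0.005448 × 2.17 = 0.01182 mmol/kg = 11.82 μmol/kg
pCO2 = [CO2*]/KH = 1.182×10^-5 / 3.236×10^-2 = 365 μatm

pCO2 = 365 μatm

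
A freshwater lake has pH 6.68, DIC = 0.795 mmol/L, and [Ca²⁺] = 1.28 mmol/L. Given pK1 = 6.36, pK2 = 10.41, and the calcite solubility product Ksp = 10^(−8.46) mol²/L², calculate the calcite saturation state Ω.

Ω = 0.0370

α₂ = 1 / (1 + [H⁺]/K2 + [H⁺]²/(K1K2)) = 1 / (1 + 10^+3.73 + 10^+3.41)
   = 1 / (1 + 5370.3 + 2570.4) = 1/7941.7 = 0.0001259
[CO3²⁻] = α₂ × DIC = 0.0001259 × 0.795 = 0.0001001 mmol/L = 0.1001 μmol/L
Ksp = 10^(−8.46) = 3.467×10^-9
Ω = [Ca²⁺][CO3²⁻]/Ksp = (1.28×10^-3)(1.001×10^-7) / 3.467×10^-9 = 0.0370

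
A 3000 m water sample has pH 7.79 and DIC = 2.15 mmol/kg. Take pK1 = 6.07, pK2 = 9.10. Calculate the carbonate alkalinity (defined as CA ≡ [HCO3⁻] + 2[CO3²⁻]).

CA = [HCO3⁻] + 2[CO3²⁻] = (α₁ + 2α₂)·DIC
At pH 7.79: [H⁺]/K1 = 10^-1.72 = 0.019055, K2/[H⁺] = 10^-1.31 = 0.048978
α₁ = 1/(1 + 0.019055 + 0.048978) = 1/1.0680 = 0.9363; α₂ = α₁·K2/[H⁺] = 0.04586
α₁ + 2α₂ = 1.0280
CA = 1.0280 × 2.15 = 2.21 mmol/kg

CA = 2.21 mmol/kg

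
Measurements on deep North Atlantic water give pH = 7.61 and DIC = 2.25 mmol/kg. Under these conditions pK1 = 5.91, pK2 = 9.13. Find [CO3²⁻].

α₂ = 1 / (1 + [H⁺]/K2 + [H⁺]²/(K1K2)) = 1 / (1 + 10^+1.52 + 10^-0.18)
   = 1 / (1 + 33.113 + 0.66069) = 1/34.774 = 0.02876
[CO3²⁻] = α₂ × DIC = 0.02876 × 2.25 = 0.0647 mmol/kg

[CO3²⁻] = 0.0647 mmol/kg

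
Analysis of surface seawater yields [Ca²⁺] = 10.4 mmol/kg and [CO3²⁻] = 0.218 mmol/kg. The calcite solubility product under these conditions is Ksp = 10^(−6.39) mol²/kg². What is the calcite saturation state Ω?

Ω = 5.57

Ksp = 10^(−6.39) = 4.074×10^-7
Ω = [Ca²⁺][CO3²⁻]/Ksp = (10.4×10^-3)(0.218×10^-3) / 4.074×10^-7 = 5.57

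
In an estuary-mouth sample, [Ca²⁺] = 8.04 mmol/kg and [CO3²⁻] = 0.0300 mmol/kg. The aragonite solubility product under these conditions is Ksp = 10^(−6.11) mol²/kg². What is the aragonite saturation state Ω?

Ksp = 10^(−6.11) = 7.762×10^-7
Ω = [Ca²⁺][CO3²⁻]/Ksp = (8.04×10^-3)(0.0300×10^-3) / 7.762×10^-7 = 0.311

Ω = 0.311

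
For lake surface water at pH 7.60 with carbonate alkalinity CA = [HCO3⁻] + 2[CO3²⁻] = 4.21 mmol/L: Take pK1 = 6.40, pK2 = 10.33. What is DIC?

DIC = 4.47 mmol/L

CA = [HCO3⁻] + 2[CO3²⁻] = (α₁ + 2α₂)·DIC
At pH 7.60: [H⁺]/K1 = 10^-1.20 = 0.063096, K2/[H⁺] = 10^-2.73 = 0.0018621
α₁ = 1/(1 + 0.063096 + 0.0018621) = 1/1.0650 = 0.9390; α₂ = α₁·K2/[H⁺] = 0.001749
α₁ + 2α₂ = 0.9425
DIC = CA / (α₁ + 2α₂) = 4.21 / 0.9425 = 4.47 mmol/L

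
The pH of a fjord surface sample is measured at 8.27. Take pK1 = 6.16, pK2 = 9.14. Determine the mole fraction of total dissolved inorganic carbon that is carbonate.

α₂ = 0.118

α₂ = 1 / (1 + [H⁺]/K2 + [H⁺]²/(K1K2)) = 1 / (1 + 10^+0.87 + 10^-1.24)
   = 1 / (1 + 7.4131 + 0.057544) = 1/8.4706 = 0.1181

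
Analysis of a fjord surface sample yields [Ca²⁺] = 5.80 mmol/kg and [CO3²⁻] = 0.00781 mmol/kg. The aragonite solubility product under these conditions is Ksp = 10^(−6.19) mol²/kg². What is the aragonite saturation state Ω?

Ksp = 10^(−6.19) = 6.457×10^-7
Ω = [Ca²⁺][CO3²⁻]/Ksp = (5.80×10^-3)(0.00781×10^-3) / 6.457×10^-7 = 0.0702

Ω = 0.0702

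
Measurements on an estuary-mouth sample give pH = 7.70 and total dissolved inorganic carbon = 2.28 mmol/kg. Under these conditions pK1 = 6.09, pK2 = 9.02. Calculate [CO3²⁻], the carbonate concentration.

[CO3²⁻] = 0.102 mmol/kg

α₂ = 1 / (1 + [H⁺]/K2 + [H⁺]²/(K1K2)) = 1 / (1 + 10^+1.32 + 10^-0.29)
   = 1 / (1 + 20.893 + 0.51286) = 1/22.406 = 0.04463
[CO3²⁻] = α₂ × DIC = 0.04463 × 2.28 = 0.102 mmol/kg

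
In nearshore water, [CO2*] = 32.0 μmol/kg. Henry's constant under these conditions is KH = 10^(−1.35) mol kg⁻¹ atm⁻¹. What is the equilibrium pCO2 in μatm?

pCO2 = 716 μatm

KH = 10^(−1.35) = 4.467×10^-2 mol kg⁻¹ atm⁻¹
pCO2 = [CO2*]/KH = 32.0×10^-6 / 4.467×10^-2 = 7.16×10^-4 atm = 716 μatm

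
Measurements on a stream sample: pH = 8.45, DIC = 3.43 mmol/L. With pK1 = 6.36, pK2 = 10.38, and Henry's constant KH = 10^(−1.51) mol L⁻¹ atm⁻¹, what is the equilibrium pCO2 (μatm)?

pCO2 = 885 μatm

α₀ = 1 / (1 + K1/[H⁺] + K1K2/[H⁺]²) = 1 / (1 + 10^+2.09 + 10^+0.16)
   = 1 / (1 + 123.03 + 1.4454) = 1/125.47 = 0.007970
[CO2*] = α₀ × DIC = 0.007970 × 3.43 = 0.02734 mmol/L
pCO2 = [CO2*]/KH = 2.734×10^-5 / 3.090×10^-2 = 885 μatm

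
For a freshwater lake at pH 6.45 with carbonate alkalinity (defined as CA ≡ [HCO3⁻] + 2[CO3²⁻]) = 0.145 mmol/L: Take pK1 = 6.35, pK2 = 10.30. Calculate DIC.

DIC = 0.260 mmol/L

CA = [HCO3⁻] + 2[CO3²⁻] = (α₁ + 2α₂)·DIC
At pH 6.45: [H⁺]/K1 = 10^-0.10 = 0.79433, K2/[H⁺] = 10^-3.85 = 0.00014125
α₁ = 1/(1 + 0.79433 + 0.00014125) = 1/1.7945 = 0.5573; α₂ = α₁·K2/[H⁺] = 7.872×10^-5
α₁ + 2α₂ = 0.5574
DIC = CA / (α₁ + 2α₂) = 0.145 / 0.5574 = 0.260 mmol/L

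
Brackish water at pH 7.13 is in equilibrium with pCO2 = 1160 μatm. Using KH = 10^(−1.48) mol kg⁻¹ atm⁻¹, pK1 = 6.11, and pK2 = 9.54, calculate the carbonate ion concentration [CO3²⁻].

[CO3²⁻] = 1.56 μmol/kg

[CO2*] = KH · pCO2 = 10^(−1.48) × 1160×10^-6 = 3.841×10^-5 mol/kg
α₀ = 1/(1 + K1/[H⁺] + K1K2/[H⁺]²) = 1/(1 + 10^+1.02 + 10^-1.39) = 0.08687
DIC = [CO2*]/α₀ = 3.841×10^-5 / 0.08687 = 0.4422 mmol/kg
[CO3²⁻] = α₂·DIC; α₂ = 0.003539, so [CO3²⁻] = 0.003539 × 0.4422 = 0.00156 mmol/kg = 1.56 μmol/kg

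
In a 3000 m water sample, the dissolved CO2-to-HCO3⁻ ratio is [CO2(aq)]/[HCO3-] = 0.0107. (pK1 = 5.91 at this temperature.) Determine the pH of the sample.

pH = 7.88

From K1 = [H⁺][HCO3-]/[CO2(aq)]:  pH = pK1 − log₁₀([CO2(aq)]/[HCO3-])
log₁₀(0.0107) = -1.971
pH = 5.91 − (-1.971) = 7.88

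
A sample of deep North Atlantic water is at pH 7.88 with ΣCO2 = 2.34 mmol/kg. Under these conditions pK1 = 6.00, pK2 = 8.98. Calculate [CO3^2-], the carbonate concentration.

[CO3²⁻] = 0.170 mmol/kg

α₂ = 1 / (1 + [H⁺]/K2 + [H⁺]²/(K1K2)) = 1 / (1 + 10^+1.10 + 10^-0.78)
   = 1 / (1 + 12.589 + 0.16596) = 1/13.755 = 0.07270
[CO3²⁻] = α₂ × DIC = 0.07270 × 2.34 = 0.170 mmol/kg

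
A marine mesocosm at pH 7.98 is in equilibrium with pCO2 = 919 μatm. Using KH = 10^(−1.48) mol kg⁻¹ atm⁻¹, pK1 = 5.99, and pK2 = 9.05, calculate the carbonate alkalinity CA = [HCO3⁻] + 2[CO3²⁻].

CA = 3.48 mmol/kg

[CO2*] = KH · pCO2 = 10^(−1.48) × 919×10^-6 = 3.043×10^-5 mol/kg
α₀ = 1/(1 + K1/[H⁺] + K1K2/[H⁺]²) = 1/(1 + 10^+1.99 + 10^+0.92) = 0.009342
DIC = [CO2*]/α₀ = 3.043×10^-5 / 0.009342 = 3.257 mmol/kg
CA = (α₁ + 2α₂)·DIC = (0.9130 + 2×0.07770) × 3.257 = 3.48 mmol/kg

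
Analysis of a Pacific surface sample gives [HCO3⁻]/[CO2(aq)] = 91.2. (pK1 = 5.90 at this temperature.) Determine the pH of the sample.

pH = 7.86

From K1 = [H⁺][HCO3⁻]/[CO2(aq)]:  pH = pK1 + log₁₀([HCO3⁻]/[CO2(aq)])
log₁₀(91.2) = +1.960
pH = 5.90 + (+1.960) = 7.86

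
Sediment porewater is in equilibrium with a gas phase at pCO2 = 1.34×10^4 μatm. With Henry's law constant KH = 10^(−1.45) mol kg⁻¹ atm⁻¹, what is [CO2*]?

KH = 10^(−1.45) = 3.548×10^-2 mol kg⁻¹ atm⁻¹
[CO2*] = KH · pCO2 = 3.548×10^-2 × 1.34×10^4×10^-6 atm = 4.75×10^-4 mol/kg

[CO2*] = 475 μmol/kg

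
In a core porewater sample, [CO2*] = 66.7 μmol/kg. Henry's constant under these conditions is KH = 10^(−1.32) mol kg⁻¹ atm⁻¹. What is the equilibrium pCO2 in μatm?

KH = 10^(−1.32) = 4.786×10^-2 mol kg⁻¹ atm⁻¹
pCO2 = [CO2*]/KH = 66.7×10^-6 / 4.786×10^-2 = 1.39×10^-3 atm = 1390 μatm

pCO2 = 1390 μatm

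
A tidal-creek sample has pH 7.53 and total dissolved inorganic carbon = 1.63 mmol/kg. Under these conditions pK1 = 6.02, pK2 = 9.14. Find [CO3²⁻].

α₂ = 1 / (1 + [H⁺]/K2 + [H⁺]²/(K1K2)) = 1 / (1 + 10^+1.61 + 10^+0.10)
   = 1 / (1 + 40.738 + 1.2589) = 1/42.997 = 0.02326
[CO3²⁻] = α₂ × DIC = 0.02326 × 1.63 = 0.0379 mmol/kg

[CO3²⁻] = 0.0379 mmol/kg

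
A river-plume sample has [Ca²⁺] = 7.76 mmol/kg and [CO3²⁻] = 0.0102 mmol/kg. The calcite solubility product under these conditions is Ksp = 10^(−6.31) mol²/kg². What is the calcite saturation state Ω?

Ksp = 10^(−6.31) = 4.898×10^-7
Ω = [Ca²⁺][CO3²⁻]/Ksp = (7.76×10^-3)(0.0102×10^-3) / 4.898×10^-7 = 0.162

Ω = 0.162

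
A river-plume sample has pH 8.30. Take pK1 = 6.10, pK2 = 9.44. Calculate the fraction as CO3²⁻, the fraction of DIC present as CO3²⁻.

α₂ = 1 / (1 + [H⁺]/K2 + [H⁺]²/(K1K2)) = 1 / (1 + 10^+1.14 + 10^-1.06)
   = 1 / (1 + 13.804 + 0.087096) = 1/14.891 = 0.06715

α₂ = 0.0672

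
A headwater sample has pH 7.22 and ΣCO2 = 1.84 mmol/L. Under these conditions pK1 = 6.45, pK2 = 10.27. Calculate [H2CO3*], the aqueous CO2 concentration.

[CO2*] = 0.267 mmol/L

α₀ = 1 / (1 + K1/[H⁺] + K1K2/[H⁺]²) = 1 / (1 + 10^+0.77 + 10^-2.28)
   = 1 / (1 + 5.8884 + 0.0052481) = 1/6.8937 = 0.1451
[CO2*] = α₀ × DIC = 0.1451 × 1.84 = 0.267 mmol/L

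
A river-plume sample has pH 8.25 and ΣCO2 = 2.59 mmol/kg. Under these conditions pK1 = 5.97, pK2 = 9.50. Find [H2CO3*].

α₀ = 1 / (1 + K1/[H⁺] + K1K2/[H⁺]²) = 1 / (1 + 10^+2.28 + 10^+1.03)
   = 1 / (1 + 190.55 + 10.715) = 1/202.26 = 0.004944
[CO2*] = α₀ × DIC = 0.004944 × 2.59 = 0.0128 mmol/kg = 12.8 μmol/kg

[CO2*] = 12.8 μmol/kg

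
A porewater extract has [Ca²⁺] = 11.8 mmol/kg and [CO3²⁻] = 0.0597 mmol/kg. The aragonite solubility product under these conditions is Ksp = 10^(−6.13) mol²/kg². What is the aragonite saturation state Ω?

Ksp = 10^(−6.13) = 7.413×10^-7
Ω = [Ca²⁺][CO3²⁻]/Ksp = (11.8×10^-3)(0.0597×10^-3) / 7.413×10^-7 = 0.950

Ω = 0.950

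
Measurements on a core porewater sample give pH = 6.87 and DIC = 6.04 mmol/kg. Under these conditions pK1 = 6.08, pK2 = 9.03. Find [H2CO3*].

[CO2*] = 0.838 mmol/kg

α₀ = 1 / (1 + K1/[H⁺] + K1K2/[H⁺]²) = 1 / (1 + 10^+0.79 + 10^-1.37)
   = 1 / (1 + 6.1660 + 0.042658) = 1/7.2086 = 0.1387
[CO2*] = α₀ × DIC = 0.1387 × 6.04 = 0.838 mmol/kg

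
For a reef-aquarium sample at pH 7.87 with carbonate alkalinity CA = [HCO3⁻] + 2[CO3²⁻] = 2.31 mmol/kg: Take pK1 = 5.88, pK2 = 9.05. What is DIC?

CA = [HCO3⁻] + 2[CO3²⁻] = (α₁ + 2α₂)·DIC
At pH 7.87: [H⁺]/K1 = 10^-1.99 = 0.010233, K2/[H⁺] = 10^-1.18 = 0.066069
α₁ = 1/(1 + 0.010233 + 0.066069) = 1/1.0763 = 0.9291; α₂ = α₁·K2/[H⁺] = 0.06139
α₁ + 2α₂ = 1.0519
DIC = CA / (α₁ + 2α₂) = 2.31 / 1.0519 = 2.20 mmol/kg

DIC = 2.20 mmol/kg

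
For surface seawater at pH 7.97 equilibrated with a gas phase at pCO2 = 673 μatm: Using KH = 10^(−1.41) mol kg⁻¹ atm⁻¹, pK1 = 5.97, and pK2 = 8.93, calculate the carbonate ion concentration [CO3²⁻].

[CO3²⁻] = 0.287 mmol/kg

[CO2*] = KH · pCO2 = 10^(−1.41) × 673×10^-6 = 2.618×10^-5 mol/kg
α₀ = 1/(1 + K1/[H⁺] + K1K2/[H⁺]²) = 1/(1 + 10^+2.00 + 10^+1.04) = 0.008931
DIC = [CO2*]/α₀ = 2.618×10^-5 / 0.008931 = 2.932 mmol/kg
[CO3²⁻] = α₂·DIC; α₂ = 0.09793, so [CO3²⁻] = 0.09793 × 2.932 = 0.287 mmol/kg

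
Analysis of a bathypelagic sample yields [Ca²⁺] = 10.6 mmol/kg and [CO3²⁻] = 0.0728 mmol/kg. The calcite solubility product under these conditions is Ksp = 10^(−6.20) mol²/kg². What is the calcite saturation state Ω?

Ω = 1.22

Ksp = 10^(−6.20) = 6.310×10^-7
Ω = [Ca²⁺][CO3²⁻]/Ksp = (10.6×10^-3)(0.0728×10^-3) / 6.310×10^-7 = 1.22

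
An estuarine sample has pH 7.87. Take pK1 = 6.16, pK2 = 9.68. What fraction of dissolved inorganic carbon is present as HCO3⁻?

α₁ = 1 / (1 + [H⁺]/K1 + K2/[H⁺]) = 1 / (1 + 10^-1.71 + 10^-1.81)
   = 1 / (1 + 0.019498 + 0.015488) = 1/1.0350 = 0.9662

α₁ = 0.966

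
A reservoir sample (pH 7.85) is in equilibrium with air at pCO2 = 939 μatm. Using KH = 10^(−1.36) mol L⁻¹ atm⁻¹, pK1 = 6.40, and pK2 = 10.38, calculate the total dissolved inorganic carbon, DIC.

DIC = 1.20 mmol/L

[CO2*] = KH · pCO2 = 10^(−1.36) × 939×10^-6 = 4.099×10^-5 mol/L
α₀ = 1/(1 + K1/[H⁺] + K1K2/[H⁺]²) = 1/(1 + 10^+1.45 + 10^-1.08) = 0.03417
DIC = [CO2*]/α₀ = 4.099×10^-5 / 0.03417 = 1.20 mmol/L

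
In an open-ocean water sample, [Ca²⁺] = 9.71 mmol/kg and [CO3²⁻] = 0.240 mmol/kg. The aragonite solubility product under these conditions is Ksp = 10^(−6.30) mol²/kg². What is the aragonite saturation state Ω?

Ω = 4.65

Ksp = 10^(−6.30) = 5.012×10^-7
Ω = [Ca²⁺][CO3²⁻]/Ksp = (9.71×10^-3)(0.240×10^-3) / 5.012×10^-7 = 4.65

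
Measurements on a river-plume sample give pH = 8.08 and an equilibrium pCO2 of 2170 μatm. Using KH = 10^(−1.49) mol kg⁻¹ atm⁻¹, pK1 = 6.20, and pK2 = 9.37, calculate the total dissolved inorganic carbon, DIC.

[CO2*] = KH · pCO2 = 10^(−1.49) × 2170×10^-6 = 7.022×10^-5 mol/kg
α₀ = 1/(1 + K1/[H⁺] + K1K2/[H⁺]²) = 1/(1 + 10^+1.88 + 10^+0.59) = 0.01238
DIC = [CO2*]/α₀ = 7.022×10^-5 / 0.01238 = 5.67 mmol/kg

DIC = 5.67 mmol/kg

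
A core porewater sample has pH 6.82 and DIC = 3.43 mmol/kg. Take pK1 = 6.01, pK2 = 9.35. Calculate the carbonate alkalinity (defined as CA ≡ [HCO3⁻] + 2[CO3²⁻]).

CA = [HCO3⁻] + 2[CO3²⁻] = (α₁ + 2α₂)·DIC
At pH 6.82: [H⁺]/K1 = 10^-0.81 = 0.15488, K2/[H⁺] = 10^-2.53 = 0.0029512
α₁ = 1/(1 + 0.15488 + 0.0029512) = 1/1.1578 = 0.8637; α₂ = α₁·K2/[H⁺] = 0.002549
α₁ + 2α₂ = 0.8688
CA = 0.8688 × 3.43 = 2.98 mmol/kg

CA = 2.98 mmol/kg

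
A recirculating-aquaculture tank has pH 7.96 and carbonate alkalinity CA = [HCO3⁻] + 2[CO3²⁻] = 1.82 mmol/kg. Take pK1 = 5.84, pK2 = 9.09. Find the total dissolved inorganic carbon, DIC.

CA = [HCO3⁻] + 2[CO3²⁻] = (α₁ + 2α₂)·DIC
At pH 7.96: [H⁺]/K1 = 10^-2.12 = 0.0075858, K2/[H⁺] = 10^-1.13 = 0.074131
α₁ = 1/(1 + 0.0075858 + 0.074131) = 1/1.0817 = 0.9245; α₂ = α₁·K2/[H⁺] = 0.06853
α₁ + 2α₂ = 1.0615
DIC = CA / (α₁ + 2α₂) = 1.82 / 1.0615 = 1.71 mmol/kg

DIC = 1.71 mmol/kg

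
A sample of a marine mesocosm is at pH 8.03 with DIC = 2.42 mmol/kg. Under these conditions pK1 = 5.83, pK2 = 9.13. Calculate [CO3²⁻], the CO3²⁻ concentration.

[CO3²⁻] = 0.177 mmol/kg

α₂ = 1 / (1 + [H⁺]/K2 + [H⁺]²/(K1K2)) = 1 / (1 + 10^+1.10 + 10^-1.10)
   = 1 / (1 + 12.589 + 0.079433) = 1/13.669 = 0.07316
[CO3²⁻] = α₂ × DIC = 0.07316 × 2.42 = 0.177 mmol/kg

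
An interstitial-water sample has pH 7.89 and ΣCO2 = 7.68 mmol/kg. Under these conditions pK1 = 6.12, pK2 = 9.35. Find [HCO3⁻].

[HCO3⁻] = 7.30 mmol/kg

α₁ = 1 / (1 + [H⁺]/K1 + K2/[H⁺]) = 1 / (1 + 10^-1.77 + 10^-1.46)
   = 1 / (1 + 0.016982 + 0.034674) = 1/1.0517 = 0.9509
[HCO3⁻] = α₁ × DIC = 0.9509 × 7.68 = 7.30 mmol/kg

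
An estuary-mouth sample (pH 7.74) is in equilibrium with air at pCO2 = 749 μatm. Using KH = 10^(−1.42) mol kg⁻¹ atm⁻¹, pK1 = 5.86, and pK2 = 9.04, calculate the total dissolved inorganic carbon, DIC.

DIC = 2.30 mmol/kg

[CO2*] = KH · pCO2 = 10^(−1.42) × 749×10^-6 = 2.848×10^-5 mol/kg
α₀ = 1/(1 + K1/[H⁺] + K1K2/[H⁺]²) = 1/(1 + 10^+1.88 + 10^+0.58) = 0.01240
DIC = [CO2*]/α₀ = 2.848×10^-5 / 0.01240 = 2.30 mmol/kg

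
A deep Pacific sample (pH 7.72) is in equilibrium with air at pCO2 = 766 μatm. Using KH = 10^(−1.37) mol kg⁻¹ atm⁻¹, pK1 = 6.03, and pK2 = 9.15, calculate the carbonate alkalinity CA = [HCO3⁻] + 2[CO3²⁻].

[CO2*] = KH · pCO2 = 10^(−1.37) × 766×10^-6 = 3.268×10^-5 mol/kg
α₀ = 1/(1 + K1/[H⁺] + K1K2/[H⁺]²) = 1/(1 + 10^+1.69 + 10^+0.26) = 0.01931
DIC = [CO2*]/α₀ = 3.268×10^-5 / 0.01931 = 1.693 mmol/kg
CA = (α₁ + 2α₂)·DIC = (0.9456 + 2×0.03513) × 1.693 = 1.72 mmol/kg

CA = 1.72 mmol/kg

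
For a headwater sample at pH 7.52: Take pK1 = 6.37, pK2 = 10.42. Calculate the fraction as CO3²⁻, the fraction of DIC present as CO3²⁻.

α₂ = 1 / (1 + [H⁺]/K2 + [H⁺]²/(K1K2)) = 1 / (1 + 10^+2.90 + 10^+1.75)
   = 1 / (1 + 794.33 + 56.234) = 1/851.56 = 0.001174

α₂ = 0.00117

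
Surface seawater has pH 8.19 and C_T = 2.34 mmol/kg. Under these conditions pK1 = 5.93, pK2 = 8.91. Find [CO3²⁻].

α₂ = 1 / (1 + [H⁺]/K2 + [H⁺]²/(K1K2)) = 1 / (1 + 10^+0.72 + 10^-1.54)
   = 1 / (1 + 5.2481 + 0.028840) = 1/6.2769 = 0.1593
[CO3²⁻] = α₂ × DIC = 0.1593 × 2.34 = 0.373 mmol/kg

[CO3²⁻] = 0.373 mmol/kg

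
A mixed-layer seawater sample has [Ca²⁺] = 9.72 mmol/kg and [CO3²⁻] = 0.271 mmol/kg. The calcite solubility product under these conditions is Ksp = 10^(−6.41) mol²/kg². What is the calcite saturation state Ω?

Ksp = 10^(−6.41) = 3.890×10^-7
Ω = [Ca²⁺][CO3²⁻]/Ksp = (9.72×10^-3)(0.271×10^-3) / 3.890×10^-7 = 6.77

Ω = 6.77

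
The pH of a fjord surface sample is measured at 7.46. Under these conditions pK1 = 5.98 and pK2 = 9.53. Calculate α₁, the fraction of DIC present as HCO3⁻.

α₁ = 1 / (1 + [H⁺]/K1 + K2/[H⁺]) = 1 / (1 + 10^-1.48 + 10^-2.07)
   = 1 / (1 + 0.033113 + 0.0085114) = 1/1.0416 = 0.9600

α₁ = 0.960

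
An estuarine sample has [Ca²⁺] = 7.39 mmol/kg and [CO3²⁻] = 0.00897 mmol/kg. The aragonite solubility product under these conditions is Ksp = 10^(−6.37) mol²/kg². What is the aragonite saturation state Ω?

Ksp = 10^(−6.37) = 4.266×10^-7
Ω = [Ca²⁺][CO3²⁻]/Ksp = (7.39×10^-3)(0.00897×10^-3) / 4.266×10^-7 = 0.155

Ω = 0.155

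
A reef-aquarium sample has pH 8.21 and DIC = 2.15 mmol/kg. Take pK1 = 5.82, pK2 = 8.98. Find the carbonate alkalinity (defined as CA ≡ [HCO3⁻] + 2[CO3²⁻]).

CA = 2.45 mmol/kg

CA = [HCO3⁻] + 2[CO3²⁻] = (α₁ + 2α₂)·DIC
At pH 8.21: [H⁺]/K1 = 10^-2.39 = 0.0040738, K2/[H⁺] = 10^-0.77 = 0.16982
α₁ = 1/(1 + 0.0040738 + 0.16982) = 1/1.1739 = 0.8519; α₂ = α₁·K2/[H⁺] = 0.1447
α₁ + 2α₂ = 1.1412
CA = 1.1412 × 2.15 = 2.45 mmol/kg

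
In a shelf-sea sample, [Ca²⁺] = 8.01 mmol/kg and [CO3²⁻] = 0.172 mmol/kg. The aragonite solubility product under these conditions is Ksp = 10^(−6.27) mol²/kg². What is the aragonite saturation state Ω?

Ksp = 10^(−6.27) = 5.370×10^-7
Ω = [Ca²⁺][CO3²⁻]/Ksp = (8.01×10^-3)(0.172×10^-3) / 5.370×10^-7 = 2.57

Ω = 2.57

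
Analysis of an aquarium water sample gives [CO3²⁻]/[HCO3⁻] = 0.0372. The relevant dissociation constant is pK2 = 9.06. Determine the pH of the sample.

From K2 = [H⁺][CO3²⁻]/[HCO3⁻]:  pH = pK2 + log₁₀([CO3²⁻]/[HCO3⁻])
log₁₀(0.0372) = -1.429
pH = 9.06 + (-1.429) = 7.63

pH = 7.63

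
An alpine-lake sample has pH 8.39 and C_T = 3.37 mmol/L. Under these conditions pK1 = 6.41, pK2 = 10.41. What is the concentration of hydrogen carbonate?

α₁ = 1 / (1 + [H⁺]/K1 + K2/[H⁺]) = 1 / (1 + 10^-1.98 + 10^-2.02)
   = 1 / (1 + 0.010471 + 0.0095499) = 1/1.0200 = 0.9804
[HCO3⁻] = α₁ × DIC = 0.9804 × 3.37 = 3.30 mmol/L

[HCO3⁻] = 3.30 mmol/L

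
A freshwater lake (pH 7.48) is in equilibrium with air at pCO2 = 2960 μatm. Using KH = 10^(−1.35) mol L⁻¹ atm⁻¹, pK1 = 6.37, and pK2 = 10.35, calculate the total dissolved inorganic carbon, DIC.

[CO2*] = KH · pCO2 = 10^(−1.35) × 2960×10^-6 = 1.322×10^-4 mol/L
α₀ = 1/(1 + K1/[H⁺] + K1K2/[H⁺]²) = 1/(1 + 10^+1.11 + 10^-1.76) = 0.07194
DIC = [CO2*]/α₀ = 1.322×10^-4 / 0.07194 = 1.84 mmol/L

DIC = 1.84 mmol/L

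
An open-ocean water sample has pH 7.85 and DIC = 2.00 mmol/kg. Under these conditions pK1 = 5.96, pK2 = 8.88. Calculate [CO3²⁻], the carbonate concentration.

α₂ = 1 / (1 + [H⁺]/K2 + [H⁺]²/(K1K2)) = 1 / (1 + 10^+1.03 + 10^-0.86)
   = 1 / (1 + 10.715 + 0.13804) = 1/11.853 = 0.08437
[CO3²⁻] = α₂ × DIC = 0.08437 × 2.00 = 0.169 mmol/kg

[CO3²⁻] = 0.169 mmol/kg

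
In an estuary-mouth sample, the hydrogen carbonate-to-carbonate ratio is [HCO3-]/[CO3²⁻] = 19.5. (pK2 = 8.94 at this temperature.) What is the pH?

From K2 = [H⁺][CO3²⁻]/[HCO3-]:  pH = pK2 − log₁₀([HCO3-]/[CO3²⁻])
log₁₀(19.5) = +1.290
pH = 8.94 − (+1.290) = 7.65

pH = 7.65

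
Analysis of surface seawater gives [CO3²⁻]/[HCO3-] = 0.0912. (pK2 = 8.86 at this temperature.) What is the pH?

From K2 = [H⁺][CO3²⁻]/[HCO3-]:  pH = pK2 + log₁₀([CO3²⁻]/[HCO3-])
log₁₀(0.0912) = -1.040
pH = 8.86 + (-1.040) = 7.82

pH = 7.82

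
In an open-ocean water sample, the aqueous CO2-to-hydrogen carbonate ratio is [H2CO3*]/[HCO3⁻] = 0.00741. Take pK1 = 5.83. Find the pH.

From K1 = [H⁺][HCO3⁻]/[H2CO3*]:  pH = pK1 − log₁₀([H2CO3*]/[HCO3⁻])
log₁₀(0.00741) = -2.130
pH = 5.83 − (-2.130) = 7.96

pH = 7.96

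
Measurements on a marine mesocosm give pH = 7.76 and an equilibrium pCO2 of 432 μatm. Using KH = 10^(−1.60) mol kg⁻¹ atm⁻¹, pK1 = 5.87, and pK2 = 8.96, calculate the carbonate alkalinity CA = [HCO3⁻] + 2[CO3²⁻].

CA = 0.949 mmol/kg

[CO2*] = KH · pCO2 = 10^(−1.60) × 432×10^-6 = 1.085×10^-5 mol/kg
α₀ = 1/(1 + K1/[H⁺] + K1K2/[H⁺]²) = 1/(1 + 10^+1.89 + 10^+0.69) = 0.01197
DIC = [CO2*]/α₀ = 1.085×10^-5 / 0.01197 = 0.9063 mmol/kg
CA = (α₁ + 2α₂)·DIC = (0.9294 + 2×0.05864) × 0.9063 = 0.949 mmol/kg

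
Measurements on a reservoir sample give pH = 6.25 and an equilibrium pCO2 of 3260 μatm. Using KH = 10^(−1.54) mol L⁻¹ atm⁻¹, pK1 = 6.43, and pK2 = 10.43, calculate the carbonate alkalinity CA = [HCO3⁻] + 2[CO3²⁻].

CA = 0.0621 mmol/L

[CO2*] = KH · pCO2 = 10^(−1.54) × 3260×10^-6 = 9.402×10^-5 mol/L
α₀ = 1/(1 + K1/[H⁺] + K1K2/[H⁺]²) = 1/(1 + 10^-0.18 + 10^-4.36) = 0.6021
DIC = [CO2*]/α₀ = 9.402×10^-5 / 0.6021 = 0.1561 mmol/L
CA = (α₁ + 2α₂)·DIC = (0.3978 + 2×2.628×10^-5) × 0.1561 = 0.0621 mmol/L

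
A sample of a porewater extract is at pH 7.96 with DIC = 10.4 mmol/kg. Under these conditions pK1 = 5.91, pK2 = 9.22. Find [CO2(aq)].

[CO2*] = 0.0871 mmol/kg

α₀ = 1 / (1 + K1/[H⁺] + K1K2/[H⁺]²) = 1 / (1 + 10^+2.05 + 10^+0.79)
   = 1 / (1 + 112.20 + 6.1660) = 1/119.37 = 0.008377
[CO2*] = α₀ × DIC = 0.008377 × 10.4 = 0.0871 mmol/kg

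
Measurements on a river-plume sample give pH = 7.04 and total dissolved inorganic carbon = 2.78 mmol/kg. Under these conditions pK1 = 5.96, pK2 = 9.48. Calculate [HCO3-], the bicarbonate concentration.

α₁ = 1 / (1 + [H⁺]/K1 + K2/[H⁺]) = 1 / (1 + 10^-1.08 + 10^-2.44)
   = 1 / (1 + 0.083176 + 0.0036308) = 1/1.0868 = 0.9201
[HCO3⁻] = α₁ × DIC = 0.9201 × 2.78 = 2.56 mmol/kg

[HCO3⁻] = 2.56 mmol/kg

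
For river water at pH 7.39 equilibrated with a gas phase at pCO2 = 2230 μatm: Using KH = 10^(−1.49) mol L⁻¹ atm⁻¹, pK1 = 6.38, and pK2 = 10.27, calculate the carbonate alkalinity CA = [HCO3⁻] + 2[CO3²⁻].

CA = 0.740 mmol/L

[CO2*] = KH · pCO2 = 10^(−1.49) × 2230×10^-6 = 7.216×10^-5 mol/L
α₀ = 1/(1 + K1/[H⁺] + K1K2/[H⁺]²) = 1/(1 + 10^+1.01 + 10^-1.87) = 0.08892
DIC = [CO2*]/α₀ = 7.216×10^-5 / 0.08892 = 0.8116 mmol/L
CA = (α₁ + 2α₂)·DIC = (0.9099 + 2×0.001199) × 0.8116 = 0.740 mmol/L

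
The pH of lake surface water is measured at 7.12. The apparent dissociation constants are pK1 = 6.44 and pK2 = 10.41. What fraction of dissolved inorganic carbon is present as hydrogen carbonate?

α₁ = 1 / (1 + [H⁺]/K1 + K2/[H⁺]) = 1 / (1 + 10^-0.68 + 10^-3.29)
   = 1 / (1 + 0.20893 + 0.00051286) = 1/1.2094 = 0.8268

α₁ = 0.827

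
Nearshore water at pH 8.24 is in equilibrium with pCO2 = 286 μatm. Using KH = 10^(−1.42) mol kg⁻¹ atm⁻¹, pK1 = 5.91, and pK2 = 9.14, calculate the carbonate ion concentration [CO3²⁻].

[CO2*] = KH · pCO2 = 10^(−1.42) × 286×10^-6 = 1.087×10^-5 mol/kg
α₀ = 1/(1 + K1/[H⁺] + K1K2/[H⁺]²) = 1/(1 + 10^+2.33 + 10^+1.43) = 0.004137
DIC = [CO2*]/α₀ = 1.087×10^-5 / 0.004137 = 2.628 mmol/kg
[CO3²⁻] = α₂·DIC; α₂ = 0.1114, so [CO3²⁻] = 0.1114 × 2.628 = 0.293 mmol/kg

[CO3²⁻] = 0.293 mmol/kg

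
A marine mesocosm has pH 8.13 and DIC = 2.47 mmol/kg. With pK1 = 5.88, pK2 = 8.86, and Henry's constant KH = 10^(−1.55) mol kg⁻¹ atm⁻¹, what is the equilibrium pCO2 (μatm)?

α₀ = 1 / (1 + K1/[H⁺] + K1K2/[H⁺]²) = 1 / (1 + 10^+2.25 + 10^+1.52)
   = 1 / (1 + 177.83 + 33.113) = 1/211.94 = 0.004718
[CO2*] = α₀ × DIC = 0.004718 × 2.47 = 0.01165 mmol/kg = 11.65 μmol/kg
pCO2 = [CO2*]/KH = 1.165×10^-5 / 2.818×10^-2 = 414 μatm

pCO2 = 414 μatm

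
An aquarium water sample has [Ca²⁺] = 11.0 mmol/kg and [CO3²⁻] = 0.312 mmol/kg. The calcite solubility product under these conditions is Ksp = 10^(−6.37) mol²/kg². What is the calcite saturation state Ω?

Ω = 8.05

Ksp = 10^(−6.37) = 4.266×10^-7
Ω = [Ca²⁺][CO3²⁻]/Ksp = (11.0×10^-3)(0.312×10^-3) / 4.266×10^-7 = 8.05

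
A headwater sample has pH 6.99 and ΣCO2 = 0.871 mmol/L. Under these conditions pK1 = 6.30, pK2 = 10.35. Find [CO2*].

α₀ = 1 / (1 + K1/[H⁺] + K1K2/[H⁺]²) = 1 / (1 + 10^+0.69 + 10^-2.67)
   = 1 / (1 + 4.8978 + 0.0021380) = 1/5.8999 = 0.1695
[CO2*] = α₀ × DIC = 0.1695 × 0.871 = 0.148 mmol/L

[CO2*] = 0.148 mmol/L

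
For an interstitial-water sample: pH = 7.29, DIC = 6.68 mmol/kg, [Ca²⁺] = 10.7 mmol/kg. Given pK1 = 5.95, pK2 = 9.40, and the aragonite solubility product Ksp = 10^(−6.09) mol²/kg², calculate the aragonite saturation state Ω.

Ω = 0.648

α₂ = 1 / (1 + [H⁺]/K2 + [H⁺]²/(K1K2)) = 1 / (1 + 10^+2.11 + 10^+0.77)
   = 1 / (1 + 128.82 + 5.8884) = 1/135.71 = 0.007368
[CO3²⁻] = α₂ × DIC = 0.007368 × 6.68 = 0.04922 mmol/kg
Ksp = 10^(−6.09) = 8.128×10^-7
Ω = [Ca²⁺][CO3²⁻]/Ksp = (10.7×10^-3)(4.922×10^-5) / 8.128×10^-7 = 0.648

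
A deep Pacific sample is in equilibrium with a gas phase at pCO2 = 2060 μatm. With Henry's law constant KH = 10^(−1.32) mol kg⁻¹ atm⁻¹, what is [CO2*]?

[CO2*] = 98.6 μmol/kg

KH = 10^(−1.32) = 4.786×10^-2 mol kg⁻¹ atm⁻¹
[CO2*] = KH · pCO2 = 4.786×10^-2 × 2060×10^-6 atm = 9.86×10^-5 mol/kg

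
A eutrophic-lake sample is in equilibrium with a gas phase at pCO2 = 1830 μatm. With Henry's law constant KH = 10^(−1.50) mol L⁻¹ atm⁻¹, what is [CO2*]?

KH = 10^(−1.50) = 3.162×10^-2 mol L⁻¹ atm⁻¹
[CO2*] = KH · pCO2 = 3.162×10^-2 × 1830×10^-6 atm = 5.79×10^-5 mol/L

[CO2*] = 57.9 μmol/L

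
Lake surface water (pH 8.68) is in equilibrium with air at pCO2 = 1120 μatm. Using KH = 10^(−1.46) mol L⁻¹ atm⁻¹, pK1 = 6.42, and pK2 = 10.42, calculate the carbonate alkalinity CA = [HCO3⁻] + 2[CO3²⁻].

CA = 7.32 mmol/L

[CO2*] = KH · pCO2 = 10^(−1.46) × 1120×10^-6 = 3.883×10^-5 mol/L
α₀ = 1/(1 + K1/[H⁺] + K1K2/[H⁺]²) = 1/(1 + 10^+2.26 + 10^+0.52) = 0.005368
DIC = [CO2*]/α₀ = 3.883×10^-5 / 0.005368 = 7.234 mmol/L
CA = (α₁ + 2α₂)·DIC = (0.9769 + 2×0.01778) × 7.234 = 7.32 mmol/L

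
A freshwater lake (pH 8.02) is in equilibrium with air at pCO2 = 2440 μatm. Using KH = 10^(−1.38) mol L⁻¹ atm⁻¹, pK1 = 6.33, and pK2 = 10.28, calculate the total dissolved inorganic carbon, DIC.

[CO2*] = KH · pCO2 = 10^(−1.38) × 2440×10^-6 = 1.017×10^-4 mol/L
α₀ = 1/(1 + K1/[H⁺] + K1K2/[H⁺]²) = 1/(1 + 10^+1.69 + 10^-0.57) = 0.01990
DIC = [CO2*]/α₀ = 1.017×10^-4 / 0.01990 = 5.11 mmol/L

DIC = 5.11 mmol/L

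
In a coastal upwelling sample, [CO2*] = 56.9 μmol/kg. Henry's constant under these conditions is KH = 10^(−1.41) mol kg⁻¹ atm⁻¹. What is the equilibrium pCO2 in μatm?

pCO2 = 1460 μatm

KH = 10^(−1.41) = 3.890×10^-2 mol kg⁻¹ atm⁻¹
pCO2 = [CO2*]/KH = 56.9×10^-6 / 3.890×10^-2 = 1.46×10^-3 atm = 1460 μatm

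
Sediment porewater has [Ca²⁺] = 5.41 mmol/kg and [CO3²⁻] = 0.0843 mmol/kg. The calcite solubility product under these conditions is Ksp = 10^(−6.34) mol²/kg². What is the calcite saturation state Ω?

Ω = 0.998

Ksp = 10^(−6.34) = 4.571×10^-7
Ω = [Ca²⁺][CO3²⁻]/Ksp = (5.41×10^-3)(0.0843×10^-3) / 4.571×10^-7 = 0.998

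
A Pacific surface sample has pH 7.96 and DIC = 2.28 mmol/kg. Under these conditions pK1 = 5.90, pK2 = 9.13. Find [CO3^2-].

[CO3²⁻] = 0.143 mmol/kg

α₂ = 1 / (1 + [H⁺]/K2 + [H⁺]²/(K1K2)) = 1 / (1 + 10^+1.17 + 10^-0.89)
   = 1 / (1 + 14.791 + 0.12882) = 1/15.920 = 0.06281
[CO3²⁻] = α₂ × DIC = 0.06281 × 2.28 = 0.143 mmol/kg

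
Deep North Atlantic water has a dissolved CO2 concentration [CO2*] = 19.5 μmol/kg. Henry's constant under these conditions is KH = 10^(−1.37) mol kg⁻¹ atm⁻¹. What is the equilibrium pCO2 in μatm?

pCO2 = 457 μatm

KH = 10^(−1.37) = 4.266×10^-2 mol kg⁻¹ atm⁻¹
pCO2 = [CO2*]/KH = 19.5×10^-6 / 4.266×10^-2 = 4.57×10^-4 atm = 457 μatm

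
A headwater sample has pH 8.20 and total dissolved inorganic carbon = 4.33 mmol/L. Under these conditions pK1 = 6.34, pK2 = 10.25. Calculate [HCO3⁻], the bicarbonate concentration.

[HCO3⁻] = 4.23 mmol/L

α₁ = 1 / (1 + [H⁺]/K1 + K2/[H⁺]) = 1 / (1 + 10^-1.86 + 10^-2.05)
   = 1 / (1 + 0.013804 + 0.0089125) = 1/1.0227 = 0.9778
[HCO3⁻] = α₁ × DIC = 0.9778 × 4.33 = 4.23 mmol/L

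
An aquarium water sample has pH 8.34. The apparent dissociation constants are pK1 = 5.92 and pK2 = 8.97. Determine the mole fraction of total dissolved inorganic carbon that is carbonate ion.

α₂ = 1 / (1 + [H⁺]/K2 + [H⁺]²/(K1K2)) = 1 / (1 + 10^+0.63 + 10^-1.79)
   = 1 / (1 + 4.2658 + 0.016218) = 1/5.2820 = 0.1893

α₂ = 0.189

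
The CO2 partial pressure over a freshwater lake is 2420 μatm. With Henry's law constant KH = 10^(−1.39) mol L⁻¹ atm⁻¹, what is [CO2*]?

[CO2*] = 98.6 μmol/L

KH = 10^(−1.39) = 4.074×10^-2 mol L⁻¹ atm⁻¹
[CO2*] = KH · pCO2 = 4.074×10^-2 × 2420×10^-6 atm = 9.86×10^-5 mol/L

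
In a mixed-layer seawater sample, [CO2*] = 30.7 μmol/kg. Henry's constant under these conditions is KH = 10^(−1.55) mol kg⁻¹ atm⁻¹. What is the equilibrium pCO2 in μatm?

KH = 10^(−1.55) = 2.818×10^-2 mol kg⁻¹ atm⁻¹
pCO2 = [CO2*]/KH = 30.7×10^-6 / 2.818×10^-2 = 1.09×10^-3 atm = 1090 μatm

pCO2 = 1090 μatm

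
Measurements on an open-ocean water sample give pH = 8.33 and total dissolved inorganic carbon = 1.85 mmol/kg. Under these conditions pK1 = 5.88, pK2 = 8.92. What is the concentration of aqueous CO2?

[CO2*] = 5.21 μmol/kg

α₀ = 1 / (1 + K1/[H⁺] + K1K2/[H⁺]²) = 1 / (1 + 10^+2.45 + 10^+1.86)
   = 1 / (1 + 281.84 + 72.444) = 1/355.28 = 0.002815
[CO2*] = α₀ × DIC = 0.002815 × 1.85 = 0.00521 mmol/kg = 5.21 μmol/kg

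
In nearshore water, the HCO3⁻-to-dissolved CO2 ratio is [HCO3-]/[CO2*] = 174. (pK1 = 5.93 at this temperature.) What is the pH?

pH = 8.17

From K1 = [H⁺][HCO3-]/[CO2*]:  pH = pK1 + log₁₀([HCO3-]/[CO2*])
log₁₀(174) = +2.241
pH = 5.93 + (+2.241) = 8.17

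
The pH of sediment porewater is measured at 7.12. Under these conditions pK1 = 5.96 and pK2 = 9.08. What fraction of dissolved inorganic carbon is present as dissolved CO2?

α₀ = 1 / (1 + K1/[H⁺] + K1K2/[H⁺]²) = 1 / (1 + 10^+1.16 + 10^-0.80)
   = 1 / (1 + 14.454 + 0.15849) = 1/15.613 = 0.06405

α₀ = 0.0640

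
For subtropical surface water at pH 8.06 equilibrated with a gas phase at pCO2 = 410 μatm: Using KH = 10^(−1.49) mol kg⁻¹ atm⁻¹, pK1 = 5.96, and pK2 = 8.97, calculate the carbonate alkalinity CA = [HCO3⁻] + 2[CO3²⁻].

[CO2*] = KH · pCO2 = 10^(−1.49) × 410×10^-6 = 1.327×10^-5 mol/kg
α₀ = 1/(1 + K1/[H⁺] + K1K2/[H⁺]²) = 1/(1 + 10^+2.10 + 10^+1.19) = 0.007023
DIC = [CO2*]/α₀ = 1.327×10^-5 / 0.007023 = 1.889 mmol/kg
CA = (α₁ + 2α₂)·DIC = (0.8842 + 2×0.1088) × 1.889 = 2.08 mmol/kg

CA = 2.08 mmol/kg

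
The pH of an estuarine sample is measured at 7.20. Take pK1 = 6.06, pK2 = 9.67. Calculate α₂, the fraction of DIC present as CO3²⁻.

α₂ = 0.00315

α₂ = 1 / (1 + [H⁺]/K2 + [H⁺]²/(K1K2)) = 1 / (1 + 10^+2.47 + 10^+1.33)
   = 1 / (1 + 295.12 + 21.380) = 1/317.50 = 0.003150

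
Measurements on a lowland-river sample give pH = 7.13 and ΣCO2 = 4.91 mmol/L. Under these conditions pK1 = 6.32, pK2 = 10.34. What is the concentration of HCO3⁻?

[HCO3⁻] = 4.25 mmol/L

α₁ = 1 / (1 + [H⁺]/K1 + K2/[H⁺]) = 1 / (1 + 10^-0.81 + 10^-3.21)
   = 1 / (1 + 0.15488 + 0.00061660) = 1/1.1555 = 0.8654
[HCO3⁻] = α₁ × DIC = 0.8654 × 4.91 = 4.25 mmol/L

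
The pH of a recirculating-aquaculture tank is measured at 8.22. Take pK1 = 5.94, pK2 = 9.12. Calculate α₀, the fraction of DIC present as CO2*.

α₀ = 1 / (1 + K1/[H⁺] + K1K2/[H⁺]²) = 1 / (1 + 10^+2.28 + 10^+1.38)
   = 1 / (1 + 190.55 + 23.988) = 1/215.53 = 0.004640

α₀ = 0.00464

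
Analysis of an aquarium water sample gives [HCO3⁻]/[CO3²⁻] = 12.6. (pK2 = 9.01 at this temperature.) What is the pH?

pH = 7.91

From K2 = [H⁺][CO3²⁻]/[HCO3⁻]:  pH = pK2 − log₁₀([HCO3⁻]/[CO3²⁻])
log₁₀(12.6) = +1.100
pH = 9.01 − (+1.100) = 7.91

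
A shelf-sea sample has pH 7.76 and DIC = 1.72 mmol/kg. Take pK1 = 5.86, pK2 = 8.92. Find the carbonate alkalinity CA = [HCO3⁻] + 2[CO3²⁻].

CA = [HCO3⁻] + 2[CO3²⁻] = (α₁ + 2α₂)·DIC
At pH 7.76: [H⁺]/K1 = 10^-1.90 = 0.012589, K2/[H⁺] = 10^-1.16 = 0.069183
α₁ = 1/(1 + 0.012589 + 0.069183) = 1/1.0818 = 0.9244; α₂ = α₁·K2/[H⁺] = 0.06395
α₁ + 2α₂ = 1.0523
CA = 1.0523 × 1.72 = 1.81 mmol/kg

CA = 1.81 mmol/kg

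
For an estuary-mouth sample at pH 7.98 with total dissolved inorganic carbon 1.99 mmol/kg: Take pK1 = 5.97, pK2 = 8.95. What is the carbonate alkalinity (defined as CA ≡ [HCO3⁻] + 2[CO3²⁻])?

CA = [HCO3⁻] + 2[CO3²⁻] = (α₁ + 2α₂)·DIC
At pH 7.98: [H⁺]/K1 = 10^-2.01 = 0.0097724, K2/[H⁺] = 10^-0.97 = 0.10715
α₁ = 1/(1 + 0.0097724 + 0.10715) = 1/1.1169 = 0.8953; α₂ = α₁·K2/[H⁺] = 0.09593
α₁ + 2α₂ = 1.0872
CA = 1.0872 × 1.99 = 2.16 mmol/kg

CA = 2.16 mmol/kg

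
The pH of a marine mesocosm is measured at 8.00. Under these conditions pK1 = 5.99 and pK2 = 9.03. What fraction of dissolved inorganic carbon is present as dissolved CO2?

α₀ = 0.00886

α₀ = 1 / (1 + K1/[H⁺] + K1K2/[H⁺]²) = 1 / (1 + 10^+2.01 + 10^+0.98)
   = 1 / (1 + 102.33 + 9.5499) = 1/112.88 = 0.008859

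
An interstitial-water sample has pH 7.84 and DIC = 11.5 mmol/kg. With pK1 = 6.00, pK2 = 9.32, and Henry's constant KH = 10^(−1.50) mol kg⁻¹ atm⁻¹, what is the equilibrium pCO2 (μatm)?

pCO2 = 5020 μatm

α₀ = 1 / (1 + K1/[H⁺] + K1K2/[H⁺]²) = 1 / (1 + 10^+1.84 + 10^+0.36)
   = 1 / (1 + 69.183 + 2.2909) = 1/72.474 = 0.01380
[CO2*] = α₀ × DIC = 0.01380 × 11.5 = 0.1587 mmol/kg
pCO2 = [CO2*]/KH = 1.587×10^-4 / 3.162×10^-2 = 5020 μatm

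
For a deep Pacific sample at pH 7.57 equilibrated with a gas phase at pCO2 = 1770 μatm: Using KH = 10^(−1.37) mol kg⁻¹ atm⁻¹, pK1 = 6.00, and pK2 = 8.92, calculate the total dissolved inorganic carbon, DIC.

DIC = 3.01 mmol/kg

[CO2*] = KH · pCO2 = 10^(−1.37) × 1770×10^-6 = 7.550×10^-5 mol/kg
α₀ = 1/(1 + K1/[H⁺] + K1K2/[H⁺]²) = 1/(1 + 10^+1.57 + 10^+0.22) = 0.02512
DIC = [CO2*]/α₀ = 7.550×10^-5 / 0.02512 = 3.01 mmol/kg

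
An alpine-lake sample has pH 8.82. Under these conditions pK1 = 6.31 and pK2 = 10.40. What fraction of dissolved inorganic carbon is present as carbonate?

α₂ = 0.0256

α₂ = 1 / (1 + [H⁺]/K2 + [H⁺]²/(K1K2)) = 1 / (1 + 10^+1.58 + 10^-0.93)
   = 1 / (1 + 38.019 + 0.11749) = 1/39.136 = 0.02555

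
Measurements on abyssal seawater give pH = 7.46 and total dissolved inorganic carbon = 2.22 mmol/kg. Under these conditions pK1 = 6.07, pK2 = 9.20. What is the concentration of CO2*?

α₀ = 1 / (1 + K1/[H⁺] + K1K2/[H⁺]²) = 1 / (1 + 10^+1.39 + 10^-0.35)
   = 1 / (1 + 24.547 + 0.44668) = 1/25.994 = 0.03847
[CO2*] = α₀ × DIC = 0.03847 × 2.22 = 0.0854 mmol/kg

[CO2*] = 0.0854 mmol/kg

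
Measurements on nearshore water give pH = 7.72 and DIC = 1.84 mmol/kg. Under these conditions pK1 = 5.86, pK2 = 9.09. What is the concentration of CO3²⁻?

[CO3²⁻] = 0.0743 mmol/kg

α₂ = 1 / (1 + [H⁺]/K2 + [H⁺]²/(K1K2)) = 1 / (1 + 10^+1.37 + 10^-0.49)
   = 1 / (1 + 23.442 + 0.32359) = 1/24.766 = 0.04038
[CO3²⁻] = α₂ × DIC = 0.04038 × 1.84 = 0.0743 mmol/kg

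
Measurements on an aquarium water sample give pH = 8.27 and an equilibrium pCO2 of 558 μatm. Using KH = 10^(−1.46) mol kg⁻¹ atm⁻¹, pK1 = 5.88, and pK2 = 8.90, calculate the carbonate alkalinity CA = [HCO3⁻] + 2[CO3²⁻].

[CO2*] = KH · pCO2 = 10^(−1.46) × 558×10^-6 = 1.935×10^-5 mol/kg
α₀ = 1/(1 + K1/[H⁺] + K1K2/[H⁺]²) = 1/(1 + 10^+2.39 + 10^+1.76) = 0.003289
DIC = [CO2*]/α₀ = 1.935×10^-5 / 0.003289 = 5.882 mmol/kg
CA = (α₁ + 2α₂)·DIC = (0.8074 + 2×0.1893) × 5.882 = 6.98 mmol/kg

CA = 6.98 mmol/kg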